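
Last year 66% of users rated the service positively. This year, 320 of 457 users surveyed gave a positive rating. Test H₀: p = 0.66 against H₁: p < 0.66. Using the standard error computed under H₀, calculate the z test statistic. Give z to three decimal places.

z = 1.815

p̂ = 320/457 ≈ 0.70022.
Standard error under H₀: √(0.66×0.34/457) = 0.02216.
z = (0.70022 − 0.66)/0.02216 = 0.04022/0.02216 = 1.815.
p-value = P(Z < 1.815) ≈ 0.9652.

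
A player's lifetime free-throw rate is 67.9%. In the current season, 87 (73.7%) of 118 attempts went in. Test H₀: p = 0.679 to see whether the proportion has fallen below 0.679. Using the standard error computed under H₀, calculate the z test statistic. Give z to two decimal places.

p̂ = 87/118 = 0.7373.
Standard error under H₀: √(0.679×0.321/118) = 0.0430.
z = (0.7373 − 0.679)/0.0430 = 0.0583/0.0430 = 1.36.
p-value = P(Z < 1.356) ≈ 0.9125.

z = 1.36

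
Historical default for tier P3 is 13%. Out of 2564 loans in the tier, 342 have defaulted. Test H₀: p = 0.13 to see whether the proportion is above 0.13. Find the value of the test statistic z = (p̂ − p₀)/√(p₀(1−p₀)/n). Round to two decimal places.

p̂ = 342/2564 = 0.13339.
Standard error under H₀: √(0.13×0.87/2564) = 0.00664.
z = (0.13339 − 0.13)/0.00664 = 0.00339/0.00664 = 0.51.

z = 0.51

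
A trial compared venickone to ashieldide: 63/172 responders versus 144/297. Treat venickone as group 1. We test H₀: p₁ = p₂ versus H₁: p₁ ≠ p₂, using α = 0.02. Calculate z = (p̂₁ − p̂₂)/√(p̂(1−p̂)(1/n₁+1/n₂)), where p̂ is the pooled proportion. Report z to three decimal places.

z = -2.492

p̂₁ = 63/172 ≈ 0.36628, p̂₂ = 144/297 ≈ 0.48485.
Pooled p̂ = (63+144)/(172+297) = 207/469 = 0.44136.
SE = √(0.246562 × 0.00918096) = 0.04758.
z = (0.36628 − 0.48485)/0.04758 = -0.11857/0.04758 = -2.492.
Two-sided p-value ≈ 2·Φ(−2.492) = 0.0127, so at α = 0.02 we reject H₀.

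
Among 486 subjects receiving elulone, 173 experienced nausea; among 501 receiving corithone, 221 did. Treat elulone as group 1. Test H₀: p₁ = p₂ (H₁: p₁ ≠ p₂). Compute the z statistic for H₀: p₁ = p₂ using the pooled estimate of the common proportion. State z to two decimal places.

z = -2.73

p̂₁ = 173/486 = 0.3560, p̂₂ = 221/501 = 0.4411.
Pooled p̂ = (173+221)/(486+501) = 394/987 = 0.3992.
SE = √(p̂(1−p̂)(1/n₁+1/n₂)) = √(0.3992·0.6008·0.00405362) = √(0.000972209) = 0.0312.
z = (0.3560 − 0.4411)/0.0312 = -0.0851/0.0312 = -2.73.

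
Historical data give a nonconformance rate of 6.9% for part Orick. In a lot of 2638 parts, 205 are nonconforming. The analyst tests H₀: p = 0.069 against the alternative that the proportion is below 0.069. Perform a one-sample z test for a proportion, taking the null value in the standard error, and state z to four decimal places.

p̂ = 205/2638 ≈ 0.0777104.
Under H₀, SE = √(0.069·0.931/2638) = √(2.43514e-05) = 0.0049347.
z = (0.0777104 − 0.069)/0.0049347 = 0.0087104/0.0049347 = 1.7651.
p-value = P(Z < 1.765) ≈ 0.9612.

z = 1.7651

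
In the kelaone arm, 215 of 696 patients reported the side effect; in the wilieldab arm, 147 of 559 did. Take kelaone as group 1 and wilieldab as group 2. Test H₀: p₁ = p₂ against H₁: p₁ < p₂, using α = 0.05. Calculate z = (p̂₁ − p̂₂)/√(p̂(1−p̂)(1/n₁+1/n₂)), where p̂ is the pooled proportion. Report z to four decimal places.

z = 1.7854

p̂₁ = 215/696 ≈ 0.308908, p̂₂ = 147/559 ≈ 0.262970.
Pooled p̂ = (215+147)/(696+559) = 362/1255 = 0.288446.
SE = √(p̂(1−p̂)(1/n₁+1/n₂)) = √(0.288446·0.711554·0.00322569) = √(0.000662057) = 0.025730.
z = (0.308908 − 0.262970)/0.025730 = 0.045938/0.025730 = 1.7854.
p-value = P(Z < 1.785) ≈ 0.9629, so at α = 0.05 we fail to reject H₀.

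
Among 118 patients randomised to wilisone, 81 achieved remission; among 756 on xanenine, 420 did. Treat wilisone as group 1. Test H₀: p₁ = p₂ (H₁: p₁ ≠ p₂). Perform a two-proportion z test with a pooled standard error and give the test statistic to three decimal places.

p̂₁ = 81/118 = 0.68644, p̂₂ = 420/756 = 0.55556.
Pooled p̂ = (81+420)/(118+756) = 501/874 = 0.57323.
SE = √(0.244638 × 0.00979733) = 0.04896.
z = (0.68644 − 0.55556)/0.04896 = 0.13088/0.04896 = 2.673.
Two-sided p-value ≈ 2·Φ(−2.673) = 0.0075.

z = 2.673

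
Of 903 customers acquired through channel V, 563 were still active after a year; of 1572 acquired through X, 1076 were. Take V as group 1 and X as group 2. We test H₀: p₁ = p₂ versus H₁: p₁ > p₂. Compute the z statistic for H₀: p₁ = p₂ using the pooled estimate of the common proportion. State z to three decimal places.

z = -3.089

p̂₁ = 563/903 = 0.62348, p̂₂ = 1076/1572 = 0.68448.
Pooled p̂ = (563+1076)/(903+1572) = 1639/2475 = 0.66222.
SE = √(p̂(1−p̂)(1/n₁+1/n₂)) = √(0.66222·0.33778·0.00174355) = √(0.000390005) = 0.01975.
z = (0.62348 − 0.68448)/0.01975 = -0.06100/0.01975 = -3.089.
p-value = P(Z > -3.089) ≈ 0.9990.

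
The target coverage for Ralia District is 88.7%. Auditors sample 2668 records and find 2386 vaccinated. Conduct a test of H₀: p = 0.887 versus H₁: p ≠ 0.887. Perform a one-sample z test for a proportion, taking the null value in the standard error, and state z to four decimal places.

p̂ = 2386/2668 = 0.894303.
Under H₀, SE = √(0.887·0.113/2668) = √(3.75678e-05) = 0.006129.
z = (0.894303 − 0.887)/0.006129 = 0.007303/0.006129 = 1.1915.
p-value = 2·P(Z > 1.191) ≈ 0.2335.

z = 1.1915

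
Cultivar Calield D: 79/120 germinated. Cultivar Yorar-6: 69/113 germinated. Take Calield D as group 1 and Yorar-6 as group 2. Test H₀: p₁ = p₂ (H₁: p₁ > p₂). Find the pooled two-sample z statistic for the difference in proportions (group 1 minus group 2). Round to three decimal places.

p̂₁ = 79/120 = 0.65833, p̂₂ = 69/113 = 0.61062.
Pooled p̂ = (79+69)/(120+113) = 148/233 = 0.63519.
SE = √(p̂(1−p̂)(1/n₁+1/n₂)) = √(0.63519·0.36481·0.0171829) = √(0.00398167) = 0.06310.
z = (0.65833 − 0.61062)/0.06310 = 0.04771/0.06310 = 0.756.
p-value = P(Z > 0.756) ≈ 0.2248.

z = 0.756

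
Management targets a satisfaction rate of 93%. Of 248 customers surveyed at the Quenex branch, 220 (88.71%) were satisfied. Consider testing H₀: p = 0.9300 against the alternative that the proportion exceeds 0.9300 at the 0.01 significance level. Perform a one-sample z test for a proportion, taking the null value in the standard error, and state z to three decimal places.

z = -2.648

p̂ = 220/248 ≈ 0.88710.
Under H₀, SE = √(0.93·0.07/248) = √(0.0002625) = 0.01620.
z = (0.88710 − 0.93)/0.01620 = -0.04290/0.01620 = -2.648.
p-value = P(Z > -2.648) ≈ 0.9960, so at α = 0.01 we fail to reject H₀.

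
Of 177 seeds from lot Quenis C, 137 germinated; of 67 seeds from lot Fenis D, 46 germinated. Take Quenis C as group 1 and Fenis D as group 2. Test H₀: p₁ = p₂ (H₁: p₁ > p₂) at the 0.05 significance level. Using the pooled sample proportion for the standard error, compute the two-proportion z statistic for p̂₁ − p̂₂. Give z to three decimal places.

p̂₁ = 137/177 ≈ 0.77401, p̂₂ = 46/67 ≈ 0.68657.
Pooled p̂ = (137+46)/(177+67) = 183/244 = 0.75000.
SE = √(p̂(1−p̂)(1/n₁+1/n₂)) = √(0.75000·0.25000·0.0205751) = √(0.00385783) = 0.06211.
z = (0.77401 − 0.68657)/0.06211 = 0.08744/0.06211 = 1.408.
p-value = P(Z > 1.408) ≈ 0.0796; since p > α = 0.05, fail to reject H₀.

z = 1.408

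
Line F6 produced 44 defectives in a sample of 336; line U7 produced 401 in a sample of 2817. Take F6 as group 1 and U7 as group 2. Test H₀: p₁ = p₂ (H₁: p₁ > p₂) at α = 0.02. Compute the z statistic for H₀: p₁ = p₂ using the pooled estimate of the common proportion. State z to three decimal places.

z = -0.567

p̂₁ = 44/336 ≈ 0.13095, p̂₂ = 401/2817 ≈ 0.14235.
Pooled p̂ = (44+401)/(336+2817) = 445/3153 = 0.14114.
SE = √(0.121216 × 0.00333118) = 0.02009.
z = (0.13095 − 0.14235)/0.02009 = -0.01140/0.02009 = -0.567.
p-value = P(Z > -0.567) ≈ 0.7147, so at α = 0.02 we fail to reject H₀.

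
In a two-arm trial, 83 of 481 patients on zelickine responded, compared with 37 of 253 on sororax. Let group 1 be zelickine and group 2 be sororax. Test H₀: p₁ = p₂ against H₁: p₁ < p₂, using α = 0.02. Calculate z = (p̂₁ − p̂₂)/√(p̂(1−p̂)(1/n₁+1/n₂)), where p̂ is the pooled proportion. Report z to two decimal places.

z = 0.92

p̂₁ = 83/481 ≈ 0.1726, p̂₂ = 37/253 ≈ 0.1462.
Pooled p̂ = (83+37)/(481+253) = 120/734 = 0.1635.
SE = √(0.136759 × 0.00603157) = 0.0287.
z = (0.1726 − 0.1462)/0.0287 = 0.0264/0.0287 = 0.92.
p-value = P(Z < 0.916) ≈ 0.8202, so at α = 0.02 we fail to reject H₀.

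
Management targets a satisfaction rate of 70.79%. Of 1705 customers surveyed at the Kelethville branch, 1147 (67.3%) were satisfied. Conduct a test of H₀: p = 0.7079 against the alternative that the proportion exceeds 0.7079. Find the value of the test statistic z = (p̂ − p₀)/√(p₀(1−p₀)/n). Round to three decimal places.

p̂ = 1147/1705 = 0.67273.
SE = √(p₀(1−p₀)/n) = √(0.20678/1705) = 0.01101.
z = (0.67273 − 0.7079)/0.01101 = -0.03517/0.01101 = -3.194.

z = -3.194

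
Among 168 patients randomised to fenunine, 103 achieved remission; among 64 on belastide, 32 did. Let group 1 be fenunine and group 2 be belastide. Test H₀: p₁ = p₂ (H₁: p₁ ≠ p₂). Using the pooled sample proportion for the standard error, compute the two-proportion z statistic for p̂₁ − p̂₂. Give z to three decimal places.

p̂₁ = 103/168 ≈ 0.61310, p̂₂ = 32/64 ≈ 0.50000.
Pooled p̂ = (103+32)/(168+64) = 135/232 = 0.58190.
SE = √(p̂(1−p̂)(1/n₁+1/n₂)) = √(0.58190·0.41810·0.0215774) = √(0.00524962) = 0.07245.
z = (0.61310 − 0.50000)/0.07245 = 0.11310/0.07245 = 1.561.

z = 1.561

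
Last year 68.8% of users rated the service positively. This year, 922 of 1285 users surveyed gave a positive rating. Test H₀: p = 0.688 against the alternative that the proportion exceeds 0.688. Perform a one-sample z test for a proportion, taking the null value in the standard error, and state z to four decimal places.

z = 2.2832

p̂ = 922/1285 = 0.717510.
Standard error under H₀: √(0.688×0.312/1285) = 0.012925.
z = (0.717510 − 0.688)/0.012925 = 0.029510/0.012925 = 2.2832.
p-value = P(Z > 2.283) ≈ 0.0112.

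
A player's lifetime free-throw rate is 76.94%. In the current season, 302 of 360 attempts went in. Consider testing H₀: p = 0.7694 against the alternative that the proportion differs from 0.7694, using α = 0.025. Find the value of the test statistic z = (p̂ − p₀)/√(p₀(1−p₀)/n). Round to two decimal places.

p̂ = 302/360 = 0.8389.
Under H₀, SE = √(0.7694·0.2306/360) = √(0.000492843) = 0.0222.
z = (0.8389 − 0.7694)/0.0222 = 0.0695/0.0222 = 3.13.
Two-sided p-value ≈ 2·Φ(−3.130) = 0.0017. With α = 0.025, reject H₀.

z = 3.13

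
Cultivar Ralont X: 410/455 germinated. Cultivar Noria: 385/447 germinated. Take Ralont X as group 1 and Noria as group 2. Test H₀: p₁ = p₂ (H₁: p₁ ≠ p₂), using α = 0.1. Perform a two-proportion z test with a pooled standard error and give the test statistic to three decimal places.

z = 1.848

p̂₁ = 410/455 = 0.901099, p̂₂ = 385/447 = 0.861298.
Pooled p̂ = (410+385)/(455+447) = 795/902 = 0.881375.
SE = √(0.104553 × 0.00443494) = 0.021533.
z = (0.901099 − 0.861298)/0.021533 = 0.039801/0.021533 = 1.848.
p-value = 2·P(Z > 1.848) ≈ 0.0646, so at α = 0.1 we reject H₀.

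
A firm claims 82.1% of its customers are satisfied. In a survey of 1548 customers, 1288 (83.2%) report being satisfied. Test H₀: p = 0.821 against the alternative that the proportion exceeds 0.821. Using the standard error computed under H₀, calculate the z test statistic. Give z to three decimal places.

p̂ = 1288/1548 = 0.83204.
SE = √(p₀(1−p₀)/n) = √(0.14696/1548) = 0.00974.
z = (0.83204 − 0.821)/0.00974 = 0.01104/0.00974 = 1.133.

z = 1.133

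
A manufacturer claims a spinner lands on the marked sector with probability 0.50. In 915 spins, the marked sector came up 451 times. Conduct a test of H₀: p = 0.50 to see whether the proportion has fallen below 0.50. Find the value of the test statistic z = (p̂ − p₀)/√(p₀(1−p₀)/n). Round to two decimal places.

p̂ = 451/915 ≈ 0.4929.
Under H₀, SE = √(0.5·0.5/915) = √(0.000273224) = 0.0165.
z = (0.4929 − 0.5)/0.0165 = -0.0071/0.0165 = -0.43.
p-value = P(Z < -0.430) ≈ 0.3337.

z = -0.43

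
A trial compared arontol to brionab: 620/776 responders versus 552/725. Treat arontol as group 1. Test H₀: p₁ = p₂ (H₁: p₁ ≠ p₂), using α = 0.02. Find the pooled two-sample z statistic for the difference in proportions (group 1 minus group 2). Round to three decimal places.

z = 1.759

p̂₁ = 620/776 = 0.79897, p̂₂ = 552/725 = 0.76138.
Pooled p̂ = (620+552)/(776+725) = 1172/1501 = 0.78081.
SE = √(p̂(1−p̂)(1/n₁+1/n₂)) = √(0.78081·0.21919·0.00266797) = √(0.000456608) = 0.02137.
z = (0.79897 − 0.76138)/0.02137 = 0.03759/0.02137 = 1.759.
Two-sided p-value ≈ 2·Φ(−1.759) = 0.0786; since p > α = 0.02, fail to reject H₀.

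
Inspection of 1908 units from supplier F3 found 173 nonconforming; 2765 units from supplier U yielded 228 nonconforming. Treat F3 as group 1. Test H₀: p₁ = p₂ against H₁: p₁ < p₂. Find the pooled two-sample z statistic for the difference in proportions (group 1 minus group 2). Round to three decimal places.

z = 0.985

p̂₁ = 173/1908 = 0.090671, p̂₂ = 228/2765 = 0.082459.
Pooled p̂ = (173+228)/(1908+2765) = 401/4673 = 0.085812.
SE = √(p̂(1−p̂)(1/n₁+1/n₂)) = √(0.085812·0.914188·0.000885773) = √(6.94874e-05) = 0.008336.
z = (0.090671 − 0.082459)/0.008336 = 0.008212/0.008336 = 0.985.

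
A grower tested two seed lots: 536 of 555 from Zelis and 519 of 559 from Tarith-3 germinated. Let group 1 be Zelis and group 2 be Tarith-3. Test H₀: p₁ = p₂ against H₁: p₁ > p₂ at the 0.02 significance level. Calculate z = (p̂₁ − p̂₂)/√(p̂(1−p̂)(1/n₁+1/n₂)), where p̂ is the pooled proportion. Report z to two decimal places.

z = 2.78

p̂₁ = 536/555 = 0.96577, p̂₂ = 519/559 = 0.92844.
Pooled p̂ = (536+519)/(555+559) = 1055/1114 = 0.94704.
SE = √(p̂(1−p̂)(1/n₁+1/n₂)) = √(0.94704·0.05296·0.00359071) = √(0.0001801) = 0.01342.
z = (0.96577 − 0.92844)/0.01342 = 0.03733/0.01342 = 2.78.
p-value = P(Z > 2.781) ≈ 0.0027; since p < α = 0.02, reject H₀.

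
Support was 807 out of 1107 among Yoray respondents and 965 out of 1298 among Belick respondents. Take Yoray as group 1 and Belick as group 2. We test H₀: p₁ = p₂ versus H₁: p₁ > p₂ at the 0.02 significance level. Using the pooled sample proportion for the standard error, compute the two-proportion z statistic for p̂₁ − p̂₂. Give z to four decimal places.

z = -0.8023

p̂₁ = 807/1107 = 0.728997, p̂₂ = 965/1298 = 0.743451.
Pooled p̂ = (807+965)/(1107+1298) = 1772/2405 = 0.736798.
SE = √(0.193927 × 0.00167376) = 0.018016.
z = (0.728997 − 0.743451)/0.018016 = -0.014454/0.018016 = -0.8023.
p-value = P(Z > -0.802) ≈ 0.7888, so at α = 0.02 we fail to reject H₀.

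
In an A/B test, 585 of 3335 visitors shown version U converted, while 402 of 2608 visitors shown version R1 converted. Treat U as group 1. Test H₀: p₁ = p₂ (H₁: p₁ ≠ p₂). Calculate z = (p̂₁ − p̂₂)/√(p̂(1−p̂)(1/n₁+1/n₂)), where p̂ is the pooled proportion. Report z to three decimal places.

p̂₁ = 585/3335 = 0.175412, p̂₂ = 402/2608 = 0.154141.
Pooled p̂ = (585+402)/(3335+2608) = 987/5943 = 0.166078.
SE = √(0.138496 × 0.000683286) = 0.009728.
z = (0.175412 − 0.154141)/0.009728 = 0.021271/0.009728 = 2.187.
Two-sided p-value ≈ 2·Φ(−2.187) = 0.0288.

z = 2.187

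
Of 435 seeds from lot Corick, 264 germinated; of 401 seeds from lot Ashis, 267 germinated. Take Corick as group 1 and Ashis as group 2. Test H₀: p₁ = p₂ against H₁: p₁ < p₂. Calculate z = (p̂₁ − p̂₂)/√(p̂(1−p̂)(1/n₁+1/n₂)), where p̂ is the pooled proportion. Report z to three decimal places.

p̂₁ = 264/435 ≈ 0.606897, p̂₂ = 267/401 ≈ 0.665835.
Pooled p̂ = (264+267)/(435+401) = 531/836 = 0.635167.
SE = √(p̂(1−p̂)(1/n₁+1/n₂)) = √(0.635167·0.364833·0.00479262) = √(0.00111059) = 0.033326.
z = (0.606897 − 0.665835)/0.033326 = -0.058938/0.033326 = -1.769.

z = -1.769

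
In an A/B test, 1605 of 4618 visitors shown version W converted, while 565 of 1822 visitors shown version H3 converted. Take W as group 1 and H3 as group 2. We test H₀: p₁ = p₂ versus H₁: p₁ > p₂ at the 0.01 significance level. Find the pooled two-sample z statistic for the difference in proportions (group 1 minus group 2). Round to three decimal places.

z = 2.864

p̂₁ = 1605/4618 ≈ 0.347553, p̂₂ = 565/1822 ≈ 0.310099.
Pooled p̂ = (1605+565)/(4618+1822) = 2170/6440 = 0.336957.
SE = √(p̂(1−p̂)(1/n₁+1/n₂)) = √(0.336957·0.663043·0.000765391) = √(0.000171001) = 0.013077.
z = (0.347553 − 0.310099)/0.013077 = 0.037454/0.013077 = 2.864.
p-value = P(Z > 2.864) ≈ 0.0021, so at α = 0.01 we reject H₀.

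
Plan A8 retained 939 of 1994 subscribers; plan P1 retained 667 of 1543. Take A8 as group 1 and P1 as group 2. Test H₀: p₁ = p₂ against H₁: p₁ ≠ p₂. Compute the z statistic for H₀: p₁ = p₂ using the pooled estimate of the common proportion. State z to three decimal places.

p̂₁ = 939/1994 = 0.47091, p̂₂ = 667/1543 = 0.43227.
Pooled p̂ = (939+667)/(1994+1543) = 1606/3537 = 0.45406.
SE = √(p̂(1−p̂)(1/n₁+1/n₂)) = √(0.45406·0.54594·0.00114959) = √(0.000284972) = 0.01688.
z = (0.47091 − 0.43227)/0.01688 = 0.03864/0.01688 = 2.289.
Two-sided p-value ≈ 2·Φ(−2.289) = 0.0221.

z = 2.289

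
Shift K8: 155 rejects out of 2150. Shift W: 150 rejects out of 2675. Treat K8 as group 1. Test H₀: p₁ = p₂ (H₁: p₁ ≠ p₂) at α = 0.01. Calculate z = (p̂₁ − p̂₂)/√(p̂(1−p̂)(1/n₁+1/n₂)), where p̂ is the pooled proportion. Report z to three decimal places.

z = 2.273

p̂₁ = 155/2150 ≈ 0.072093, p̂₂ = 150/2675 ≈ 0.056075.
Pooled p̂ = (155+150)/(2150+2675) = 305/4825 = 0.063212.
SE = √(0.0592166 × 0.000838948) = 0.007048.
z = (0.072093 − 0.056075)/0.007048 = 0.016018/0.007048 = 2.273.
Two-sided p-value ≈ 2·Φ(−2.273) = 0.0230, so at α = 0.01 we fail to reject H₀.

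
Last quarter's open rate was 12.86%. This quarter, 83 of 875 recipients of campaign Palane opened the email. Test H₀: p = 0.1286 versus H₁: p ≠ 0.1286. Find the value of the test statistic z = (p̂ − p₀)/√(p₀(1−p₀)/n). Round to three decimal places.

p̂ = 83/875 = 0.094857.
Standard error under H₀: √(0.1286×0.8714/875) = 0.011317.
z = (0.094857 − 0.1286)/0.011317 = -0.033743/0.011317 = -2.982.

z = -2.982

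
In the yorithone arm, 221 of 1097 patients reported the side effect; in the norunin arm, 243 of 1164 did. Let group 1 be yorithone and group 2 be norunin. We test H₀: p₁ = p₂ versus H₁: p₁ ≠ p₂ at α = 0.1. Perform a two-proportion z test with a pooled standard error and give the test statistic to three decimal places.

p̂₁ = 221/1097 ≈ 0.20146, p̂₂ = 243/1164 ≈ 0.20876.
Pooled p̂ = (221+243)/(1097+1164) = 464/2261 = 0.20522.
SE = √(0.163104 × 0.00177068) = 0.01699.
z = (0.20146 − 0.20876)/0.01699 = -0.00730/0.01699 = -0.430.
p-value = 2·P(Z > 0.430) ≈ 0.6673; since p > α = 0.1, fail to reject H₀.

z = -0.430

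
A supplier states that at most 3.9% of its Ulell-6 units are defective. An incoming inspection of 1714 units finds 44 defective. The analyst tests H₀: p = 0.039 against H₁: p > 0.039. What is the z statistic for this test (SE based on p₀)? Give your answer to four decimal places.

p̂ = 44/1714 = 0.0256709.
SE = √(p₀(1−p₀)/n) = √(0.037479/1714) = 0.0046762.
z = (0.0256709 − 0.039)/0.0046762 = -0.0133291/0.0046762 = -2.8504.

z = -2.8504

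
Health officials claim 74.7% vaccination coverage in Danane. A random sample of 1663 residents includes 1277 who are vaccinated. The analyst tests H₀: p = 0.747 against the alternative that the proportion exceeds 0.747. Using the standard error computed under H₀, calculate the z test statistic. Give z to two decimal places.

p̂ = 1277/1663 ≈ 0.76789.
Under H₀, SE = √(0.747·0.253/1663) = √(0.000113645) = 0.01066.
z = (0.76789 − 0.747)/0.01066 = 0.02089/0.01066 = 1.96.
p-value = P(Z > 1.960) ≈ 0.0250.

z = 1.96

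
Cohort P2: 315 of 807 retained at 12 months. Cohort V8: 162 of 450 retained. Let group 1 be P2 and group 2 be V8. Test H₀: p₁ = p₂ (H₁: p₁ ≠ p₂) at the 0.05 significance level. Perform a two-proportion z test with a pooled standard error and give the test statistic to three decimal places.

p̂₁ = 315/807 = 0.390335, p̂₂ = 162/450 = 0.360000.
Pooled p̂ = (315+162)/(807+450) = 477/1257 = 0.379475.
SE = √(0.235474 × 0.00346138) = 0.028549.
z = (0.390335 − 0.360000)/0.028549 = 0.030335/0.028549 = 1.063.
Two-sided p-value ≈ 2·Φ(−1.063) = 0.2880; since p > α = 0.05, fail to reject H₀.

z = 1.063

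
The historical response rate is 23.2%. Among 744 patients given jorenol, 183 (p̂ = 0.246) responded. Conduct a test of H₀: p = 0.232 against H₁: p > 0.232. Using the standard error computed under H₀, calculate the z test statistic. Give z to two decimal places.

z = 0.90

p̂ = 183/744 = 0.2460.
Under H₀, SE = √(0.232·0.768/744) = √(0.000239484) = 0.0155.
z = (0.2460 − 0.232)/0.0155 = 0.0140/0.0155 = 0.90.
p-value = P(Z > 0.903) ≈ 0.1834.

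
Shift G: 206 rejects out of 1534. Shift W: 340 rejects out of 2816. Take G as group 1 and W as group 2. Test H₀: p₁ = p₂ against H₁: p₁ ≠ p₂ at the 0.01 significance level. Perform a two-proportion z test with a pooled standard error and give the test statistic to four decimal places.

z = 1.2889

p̂₁ = 206/1534 = 0.134289, p̂₂ = 340/2816 = 0.120739.
Pooled p̂ = (206+340)/(1534+2816) = 546/4350 = 0.125517.
SE = √(p̂(1−p̂)(1/n₁+1/n₂)) = √(0.125517·0.874483·0.001007) = √(0.000110531) = 0.010513.
z = (0.134289 − 0.120739)/0.010513 = 0.013550/0.010513 = 1.2889.
Two-sided p-value ≈ 2·Φ(−1.289) = 0.1974, so at α = 0.01 we fail to reject H₀.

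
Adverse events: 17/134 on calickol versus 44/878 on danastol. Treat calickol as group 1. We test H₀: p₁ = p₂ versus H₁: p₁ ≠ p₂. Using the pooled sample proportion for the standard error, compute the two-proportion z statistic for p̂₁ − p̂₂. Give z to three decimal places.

z = 3.477

p̂₁ = 17/134 = 0.126866, p̂₂ = 44/878 = 0.050114.
Pooled p̂ = (17+44)/(134+878) = 61/1012 = 0.060277.
SE = √(p̂(1−p̂)(1/n₁+1/n₂)) = √(0.060277·0.939723·0.00860164) = √(0.000487226) = 0.022073.
z = (0.126866 − 0.050114)/0.022073 = 0.076752/0.022073 = 3.477.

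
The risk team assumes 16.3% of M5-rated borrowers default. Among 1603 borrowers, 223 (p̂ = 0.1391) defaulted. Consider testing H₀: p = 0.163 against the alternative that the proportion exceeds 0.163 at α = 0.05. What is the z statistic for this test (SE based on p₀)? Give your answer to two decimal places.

p̂ = 223/1603 ≈ 0.13911.
Under H₀, SE = √(0.163·0.837/1603) = √(8.51098e-05) = 0.00923.
z = (0.13911 − 0.163)/0.00923 = -0.02389/0.00923 = -2.59.
p-value = P(Z > -2.589) ≈ 0.9952, so at α = 0.05 we fail to reject H₀.

z = -2.59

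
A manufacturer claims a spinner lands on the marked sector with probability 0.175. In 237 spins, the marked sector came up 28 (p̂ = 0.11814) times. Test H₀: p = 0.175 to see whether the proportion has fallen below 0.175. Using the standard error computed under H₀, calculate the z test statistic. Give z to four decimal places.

p̂ = 28/237 = 0.118143.
Standard error under H₀: √(0.175×0.825/237) = 0.024682.
z = (0.118143 − 0.175)/0.024682 = -0.056857/0.024682 = -2.3036.

z = -2.3036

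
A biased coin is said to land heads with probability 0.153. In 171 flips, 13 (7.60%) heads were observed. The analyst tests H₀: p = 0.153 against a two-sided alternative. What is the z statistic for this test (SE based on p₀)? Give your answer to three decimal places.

p̂ = 13/171 ≈ 0.07602.
SE = √(p₀(1−p₀)/n) = √(0.12959/171) = 0.02753.
z = (0.07602 − 0.153)/0.02753 = -0.07698/0.02753 = -2.796.

z = -2.796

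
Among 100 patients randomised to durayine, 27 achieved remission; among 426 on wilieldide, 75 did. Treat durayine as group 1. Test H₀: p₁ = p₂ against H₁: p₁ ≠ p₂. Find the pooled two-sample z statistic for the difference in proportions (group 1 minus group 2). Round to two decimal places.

p̂₁ = 27/100 = 0.2700, p̂₂ = 75/426 = 0.1761.
Pooled p̂ = (27+75)/(100+426) = 102/526 = 0.1939.
SE = √(0.156313 × 0.0123474) = 0.0439.
z = (0.2700 − 0.1761)/0.0439 = 0.0939/0.0439 = 2.14.
Two-sided p-value ≈ 2·Φ(−2.138) = 0.0325.

z = 2.14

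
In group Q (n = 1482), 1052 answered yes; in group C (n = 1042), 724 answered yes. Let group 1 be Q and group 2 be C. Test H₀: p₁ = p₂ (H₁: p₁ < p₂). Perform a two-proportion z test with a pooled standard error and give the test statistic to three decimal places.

z = 0.814

p̂₁ = 1052/1482 ≈ 0.70985, p̂₂ = 724/1042 ≈ 0.69482.
Pooled p̂ = (1052+724)/(1482+1042) = 1776/2524 = 0.70365.
SE = √(0.208529 × 0.00163446) = 0.01846.
z = (0.70985 − 0.69482)/0.01846 = 0.01503/0.01846 = 0.814.
p-value = P(Z < 0.814) ≈ 0.7923.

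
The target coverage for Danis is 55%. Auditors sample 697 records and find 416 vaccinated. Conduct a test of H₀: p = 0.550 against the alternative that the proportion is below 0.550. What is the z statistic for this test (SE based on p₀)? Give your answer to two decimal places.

z = 2.49

p̂ = 416/697 = 0.5968.
Standard error under H₀: √(0.55×0.45/697) = 0.0188.
z = (0.5968 − 0.55)/0.0188 = 0.0468/0.0188 = 2.49.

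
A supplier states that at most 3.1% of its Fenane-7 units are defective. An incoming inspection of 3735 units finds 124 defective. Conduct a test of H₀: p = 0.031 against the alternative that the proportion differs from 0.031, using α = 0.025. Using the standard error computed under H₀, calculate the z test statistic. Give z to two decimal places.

z = 0.78

p̂ = 124/3735 ≈ 0.033199.
Standard error under H₀: √(0.031×0.969/3735) = 0.002836.
z = (0.033199 − 0.031)/0.002836 = 0.002199/0.002836 = 0.78.
p-value = 2·P(Z > 0.776) ≈ 0.4380, so at α = 0.025 we fail to reject H₀.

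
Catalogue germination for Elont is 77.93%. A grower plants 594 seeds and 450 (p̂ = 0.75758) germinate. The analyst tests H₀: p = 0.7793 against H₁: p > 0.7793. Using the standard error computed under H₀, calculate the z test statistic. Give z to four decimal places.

p̂ = 450/594 ≈ 0.757576.
Under H₀, SE = √(0.7793·0.2207/594) = √(0.000289548) = 0.017016.
z = (0.757576 − 0.7793)/0.017016 = -0.021724/0.017016 = -1.2767.

z = -1.2767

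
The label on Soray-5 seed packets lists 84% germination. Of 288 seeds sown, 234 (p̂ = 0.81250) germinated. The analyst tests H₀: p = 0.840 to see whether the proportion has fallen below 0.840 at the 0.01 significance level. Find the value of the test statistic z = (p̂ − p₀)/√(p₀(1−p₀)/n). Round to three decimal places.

z = -1.273

p̂ = 234/288 ≈ 0.81250.
Standard error under H₀: √(0.84×0.16/288) = 0.02160.
z = (0.81250 − 0.84)/0.02160 = -0.02750/0.02160 = -1.273.
p-value = P(Z < -1.273) ≈ 0.1015; since p > α = 0.01, fail to reject H₀.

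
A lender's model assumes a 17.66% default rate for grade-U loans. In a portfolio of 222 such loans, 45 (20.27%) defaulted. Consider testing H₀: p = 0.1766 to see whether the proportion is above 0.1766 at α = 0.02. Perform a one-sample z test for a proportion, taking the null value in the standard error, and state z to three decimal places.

p̂ = 45/222 ≈ 0.20270.
Under H₀, SE = √(0.1766·0.8234/222) = √(0.000655011) = 0.02559.
z = (0.20270 − 0.1766)/0.02559 = 0.02610/0.02559 = 1.020.
p-value = P(Z > 1.020) ≈ 0.1539. With α = 0.02, fail to reject H₀.

z = 1.020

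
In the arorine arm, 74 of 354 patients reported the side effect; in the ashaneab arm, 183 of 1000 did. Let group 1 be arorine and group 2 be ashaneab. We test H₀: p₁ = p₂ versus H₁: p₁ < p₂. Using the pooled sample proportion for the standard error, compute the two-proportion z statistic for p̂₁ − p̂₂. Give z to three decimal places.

p̂₁ = 74/354 = 0.20904, p̂₂ = 183/1000 = 0.18300.
Pooled p̂ = (74+183)/(354+1000) = 257/1354 = 0.18981.
SE = √(p̂(1−p̂)(1/n₁+1/n₂)) = √(0.18981·0.81019·0.00382486) = √(0.00058819) = 0.02425.
z = (0.20904 − 0.18300)/0.02425 = 0.02604/0.02425 = 1.074.

z = 1.074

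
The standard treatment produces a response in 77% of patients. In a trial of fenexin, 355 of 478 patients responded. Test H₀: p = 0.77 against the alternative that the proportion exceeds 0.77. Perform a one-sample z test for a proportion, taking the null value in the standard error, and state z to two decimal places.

z = -1.42

p̂ = 355/478 ≈ 0.7427.
SE = √(p₀(1−p₀)/n) = √(0.1771/478) = 0.0192.
z = (0.7427 − 0.77)/0.0192 = -0.0273/0.0192 = -1.42.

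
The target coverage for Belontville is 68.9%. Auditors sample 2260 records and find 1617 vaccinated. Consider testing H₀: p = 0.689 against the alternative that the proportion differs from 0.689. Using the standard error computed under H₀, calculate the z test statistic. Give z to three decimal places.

z = 2.720

p̂ = 1617/2260 = 0.71549.
Under H₀, SE = √(0.689·0.311/2260) = √(9.48137e-05) = 0.00974.
z = (0.71549 − 0.689)/0.00974 = 0.02649/0.00974 = 2.720.
Two-sided p-value ≈ 2·Φ(−2.720) = 0.0065.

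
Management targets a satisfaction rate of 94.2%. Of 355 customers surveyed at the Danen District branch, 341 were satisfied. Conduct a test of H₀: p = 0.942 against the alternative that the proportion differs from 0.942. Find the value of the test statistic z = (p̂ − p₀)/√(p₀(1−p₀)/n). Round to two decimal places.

z = 1.50

p̂ = 341/355 = 0.9606.
SE = √(p₀(1−p₀)/n) = √(0.054636/355) = 0.0124.
z = (0.9606 − 0.942)/0.0124 = 0.0186/0.0124 = 1.50.
p-value = 2·P(Z > 1.496) ≈ 0.1346.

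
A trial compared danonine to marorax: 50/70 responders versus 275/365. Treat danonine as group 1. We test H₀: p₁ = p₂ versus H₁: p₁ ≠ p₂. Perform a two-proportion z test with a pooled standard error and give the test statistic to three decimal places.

z = -0.690

p̂₁ = 50/70 = 0.71429, p̂₂ = 275/365 = 0.75342.
Pooled p̂ = (50+275)/(70+365) = 325/435 = 0.74713.
SE = √(0.188929 × 0.0170254) = 0.05672.
z = (0.71429 − 0.75342)/0.05672 = -0.03913/0.05672 = -0.690.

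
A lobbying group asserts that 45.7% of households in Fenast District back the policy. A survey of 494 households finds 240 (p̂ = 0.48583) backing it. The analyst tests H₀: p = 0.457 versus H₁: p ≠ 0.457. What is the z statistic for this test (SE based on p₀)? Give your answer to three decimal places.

p̂ = 240/494 = 0.48583.
Under H₀, SE = √(0.457·0.543/494) = √(0.00050233) = 0.02241.
z = (0.48583 − 0.457)/0.02241 = 0.02883/0.02241 = 1.286.

z = 1.286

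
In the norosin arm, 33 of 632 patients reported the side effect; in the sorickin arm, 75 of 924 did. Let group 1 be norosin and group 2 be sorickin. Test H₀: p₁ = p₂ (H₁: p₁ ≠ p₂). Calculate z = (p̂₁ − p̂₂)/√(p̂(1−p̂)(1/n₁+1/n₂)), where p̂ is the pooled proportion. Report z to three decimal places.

p̂₁ = 33/632 ≈ 0.05222, p̂₂ = 75/924 ≈ 0.08117.
Pooled p̂ = (33+75)/(632+924) = 108/1556 = 0.06941.
SE = √(0.0645912 × 0.00266453) = 0.01312.
z = (0.05222 − 0.08117)/0.01312 = -0.02895/0.01312 = -2.207.
Two-sided p-value ≈ 2·Φ(−2.207) = 0.0273.

z = -2.207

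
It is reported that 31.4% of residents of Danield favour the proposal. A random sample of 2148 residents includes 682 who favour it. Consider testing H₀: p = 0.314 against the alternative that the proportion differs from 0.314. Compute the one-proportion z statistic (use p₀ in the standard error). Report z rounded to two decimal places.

z = 0.35

p̂ = 682/2148 = 0.3175.
Standard error under H₀: √(0.314×0.686/2148) = 0.0100.
z = (0.3175 − 0.314)/0.0100 = 0.0035/0.0100 = 0.35.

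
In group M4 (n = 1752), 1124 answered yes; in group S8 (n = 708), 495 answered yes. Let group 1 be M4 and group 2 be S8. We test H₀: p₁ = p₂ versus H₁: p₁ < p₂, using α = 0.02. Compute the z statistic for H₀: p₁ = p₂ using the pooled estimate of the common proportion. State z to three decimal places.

p̂₁ = 1124/1752 = 0.64155, p̂₂ = 495/708 = 0.69915.
Pooled p̂ = (1124+495)/(1752+708) = 1619/2460 = 0.65813.
SE = √(0.224995 × 0.00198321) = 0.02112.
z = (0.64155 − 0.69915)/0.02112 = -0.05760/0.02112 = -2.727.
p-value = P(Z < -2.727) ≈ 0.0032, so at α = 0.02 we reject H₀.

z = -2.727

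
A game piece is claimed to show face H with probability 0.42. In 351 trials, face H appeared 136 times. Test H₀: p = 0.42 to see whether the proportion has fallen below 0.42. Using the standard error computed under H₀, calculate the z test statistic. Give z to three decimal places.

p̂ = 136/351 = 0.38746.
Under H₀, SE = √(0.42·0.58/351) = √(0.000694017) = 0.02634.
z = (0.38746 − 0.42)/0.02634 = -0.03254/0.02634 = -1.235.
p-value = P(Z < -1.235) ≈ 0.1084.

z = -1.235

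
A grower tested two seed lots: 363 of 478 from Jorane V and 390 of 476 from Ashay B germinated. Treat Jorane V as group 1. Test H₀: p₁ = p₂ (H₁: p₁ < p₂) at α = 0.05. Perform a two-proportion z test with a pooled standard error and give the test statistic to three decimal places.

p̂₁ = 363/478 = 0.75941, p̂₂ = 390/476 = 0.81933.
Pooled p̂ = (363+390)/(478+476) = 753/954 = 0.78931.
SE = √(p̂(1−p̂)(1/n₁+1/n₂)) = √(0.78931·0.21069·0.00419289) = √(0.000697281) = 0.02641.
z = (0.75941 − 0.81933)/0.02641 = -0.05992/0.02641 = -2.269.
p-value = P(Z < -2.269) ≈ 0.0116; since p < α = 0.05, reject H₀.

z = -2.269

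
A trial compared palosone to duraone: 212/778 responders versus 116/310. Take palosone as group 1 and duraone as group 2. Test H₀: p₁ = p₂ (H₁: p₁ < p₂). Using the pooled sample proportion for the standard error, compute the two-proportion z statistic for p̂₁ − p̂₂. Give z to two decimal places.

z = -3.30

p̂₁ = 212/778 ≈ 0.2725, p̂₂ = 116/310 ≈ 0.3742.
Pooled p̂ = (212+116)/(778+310) = 328/1088 = 0.3015.
SE = √(0.210586 × 0.00451115) = 0.0308.
z = (0.2725 − 0.3742)/0.0308 = -0.1017/0.0308 = -3.30.
p-value = P(Z < -3.300) ≈ 0.0005.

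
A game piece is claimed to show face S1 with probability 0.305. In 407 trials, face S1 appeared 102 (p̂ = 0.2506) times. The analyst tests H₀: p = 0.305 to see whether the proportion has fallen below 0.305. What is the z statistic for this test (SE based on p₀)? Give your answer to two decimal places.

z = -2.38

p̂ = 102/407 = 0.25061.
Under H₀, SE = √(0.305·0.695/407) = √(0.000520823) = 0.02282.
z = (0.25061 − 0.305)/0.02282 = -0.05439/0.02282 = -2.38.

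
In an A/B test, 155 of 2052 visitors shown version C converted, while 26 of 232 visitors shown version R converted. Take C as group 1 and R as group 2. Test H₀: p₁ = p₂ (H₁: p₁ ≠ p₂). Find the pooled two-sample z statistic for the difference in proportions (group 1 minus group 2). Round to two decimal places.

p̂₁ = 155/2052 = 0.07554, p̂₂ = 26/232 = 0.11207.
Pooled p̂ = (155+26)/(2052+232) = 181/2284 = 0.07925.
SE = √(p̂(1−p̂)(1/n₁+1/n₂)) = √(0.07925·0.92075·0.00479767) = √(0.000350071) = 0.01871.
z = (0.07554 − 0.11207)/0.01871 = -0.03653/0.01871 = -1.95.
Two-sided p-value ≈ 2·Φ(−1.953) = 0.0509.

z = -1.95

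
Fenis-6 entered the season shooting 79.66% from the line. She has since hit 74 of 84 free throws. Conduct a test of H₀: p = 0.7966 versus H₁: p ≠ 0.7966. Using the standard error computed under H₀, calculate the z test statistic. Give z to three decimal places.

p̂ = 74/84 ≈ 0.88095.
Standard error under H₀: √(0.7966×0.2034/84) = 0.04392.
z = (0.88095 − 0.7966)/0.04392 = 0.08435/0.04392 = 1.921.

z = 1.921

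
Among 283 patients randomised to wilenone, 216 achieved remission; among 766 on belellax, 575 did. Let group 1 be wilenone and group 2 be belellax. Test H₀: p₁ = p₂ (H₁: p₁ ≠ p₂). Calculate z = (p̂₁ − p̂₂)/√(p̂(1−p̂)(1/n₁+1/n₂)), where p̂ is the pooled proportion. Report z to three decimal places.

p̂₁ = 216/283 ≈ 0.76325, p̂₂ = 575/766 ≈ 0.75065.
Pooled p̂ = (216+575)/(283+766) = 791/1049 = 0.75405.
SE = √(0.185458 × 0.00483905) = 0.02996.
z = (0.76325 − 0.75065)/0.02996 = 0.01260/0.02996 = 0.421.

z = 0.421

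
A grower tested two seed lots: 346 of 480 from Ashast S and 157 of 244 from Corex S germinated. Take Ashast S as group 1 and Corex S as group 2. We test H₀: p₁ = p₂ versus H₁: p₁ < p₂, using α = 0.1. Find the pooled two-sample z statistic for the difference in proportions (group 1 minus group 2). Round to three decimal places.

z = 2.137

p̂₁ = 346/480 = 0.72083, p̂₂ = 157/244 = 0.64344.
Pooled p̂ = (346+157)/(480+244) = 503/724 = 0.69475.
SE = √(0.212072 × 0.00618169) = 0.03621.
z = (0.72083 − 0.64344)/0.03621 = 0.07739/0.03621 = 2.137.
p-value = P(Z < 2.137) ≈ 0.9837. With α = 0.1, fail to reject H₀.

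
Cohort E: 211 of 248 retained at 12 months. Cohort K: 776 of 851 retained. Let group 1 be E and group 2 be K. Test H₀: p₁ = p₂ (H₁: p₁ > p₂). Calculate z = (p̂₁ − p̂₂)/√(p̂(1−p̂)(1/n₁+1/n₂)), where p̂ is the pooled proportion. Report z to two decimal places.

p̂₁ = 211/248 ≈ 0.8508, p̂₂ = 776/851 ≈ 0.9119.
Pooled p̂ = (211+776)/(248+851) = 987/1099 = 0.8981.
SE = √(0.091525 × 0.00520735) = 0.0218.
z = (0.8508 − 0.9119)/0.0218 = -0.0611/0.0218 = -2.80.

z = -2.80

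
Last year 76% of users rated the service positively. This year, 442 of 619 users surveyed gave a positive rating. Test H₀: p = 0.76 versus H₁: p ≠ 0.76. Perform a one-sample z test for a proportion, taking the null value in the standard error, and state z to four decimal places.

p̂ = 442/619 ≈ 0.714055.
SE = √(p₀(1−p₀)/n) = √(0.1824/619) = 0.017166.
z = (0.714055 − 0.76)/0.017166 = -0.045945/0.017166 = -2.6765.

z = -2.6765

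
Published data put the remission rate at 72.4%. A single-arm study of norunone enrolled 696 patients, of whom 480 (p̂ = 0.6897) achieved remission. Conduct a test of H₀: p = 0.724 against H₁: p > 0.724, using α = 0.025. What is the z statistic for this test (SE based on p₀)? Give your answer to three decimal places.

z = -2.027

p̂ = 480/696 ≈ 0.68966.
SE = √(p₀(1−p₀)/n) = √(0.19982/696) = 0.01694.
z = (0.68966 − 0.724)/0.01694 = -0.03434/0.01694 = -2.027.
p-value = P(Z > -2.027) ≈ 0.9787, so at α = 0.025 we fail to reject H₀.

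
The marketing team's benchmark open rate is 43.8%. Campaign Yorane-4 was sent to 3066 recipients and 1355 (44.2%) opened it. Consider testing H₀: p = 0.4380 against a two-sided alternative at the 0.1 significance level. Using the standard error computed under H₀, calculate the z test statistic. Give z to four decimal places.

p̂ = 1355/3066 ≈ 0.441944.
Under H₀, SE = √(0.438·0.562/3066) = √(8.02857e-05) = 0.008960.
z = (0.441944 − 0.438)/0.008960 = 0.003944/0.008960 = 0.4402.
p-value = 2·P(Z > 0.440) ≈ 0.6598. With α = 0.1, fail to reject H₀.

z = 0.4402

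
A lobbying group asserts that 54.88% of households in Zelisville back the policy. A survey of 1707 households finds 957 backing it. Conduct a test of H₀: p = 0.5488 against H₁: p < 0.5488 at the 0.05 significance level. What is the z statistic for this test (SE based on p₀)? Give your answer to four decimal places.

p̂ = 957/1707 ≈ 0.5606327.
SE = √(p₀(1−p₀)/n) = √(0.24762/1707) = 0.0120441.
z = (0.5606327 − 0.5488)/0.0120441 = 0.0118327/0.0120441 = 0.9824.
p-value = P(Z < 0.982) ≈ 0.8371, so at α = 0.05 we fail to reject H₀.

z = 0.9824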